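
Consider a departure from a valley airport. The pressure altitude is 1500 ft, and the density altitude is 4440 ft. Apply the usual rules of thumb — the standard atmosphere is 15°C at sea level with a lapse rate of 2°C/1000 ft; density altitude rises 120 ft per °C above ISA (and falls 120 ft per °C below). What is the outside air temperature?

36.5°C

Density altitude − pressure altitude = 4440 − 1500 = +2940 ft.
At 120 ft/°C that is an ISA deviation of 2940/120 = +24.5°C.
ISA temperature at 1500 ft = 15 − 2 × (1500/1000) = 12°C.
OAT = ISA + deviation = 12 + (+24.5) = 36.5°C.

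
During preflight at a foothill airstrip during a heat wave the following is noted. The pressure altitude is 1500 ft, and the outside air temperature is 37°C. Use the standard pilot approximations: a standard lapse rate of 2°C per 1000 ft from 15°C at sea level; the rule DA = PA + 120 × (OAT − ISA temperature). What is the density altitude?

4500 ft

ISA temperature at 1500 ft = 15 − 2 × (1500/1000) = 12°C.
ISA deviation = 37 − 12 = +25°C.
Density altitude = 1500 + 120 × (25) = 1500 + (+3000) = 4500 ft.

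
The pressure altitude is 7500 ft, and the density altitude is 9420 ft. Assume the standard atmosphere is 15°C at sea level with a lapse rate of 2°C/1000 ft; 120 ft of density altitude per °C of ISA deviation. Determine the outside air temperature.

Density altitude − pressure altitude = 9420 − 7500 = +1920 ft.
At 120 ft/°C that is an ISA deviation of 1920/120 = +16°C.
ISA temperature at 7500 ft = 15 − 2 × (7500/1000) = 0°C.
OAT = ISA + deviation = 0 + (+16) = 16°C.

16°C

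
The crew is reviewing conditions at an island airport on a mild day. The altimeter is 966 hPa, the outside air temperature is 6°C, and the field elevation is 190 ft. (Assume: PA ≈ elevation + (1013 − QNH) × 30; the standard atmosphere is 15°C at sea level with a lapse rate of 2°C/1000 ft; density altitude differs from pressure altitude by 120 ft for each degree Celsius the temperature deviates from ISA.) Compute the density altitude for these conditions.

904 ft

Pressure altitude = 190 + (1013 − 966) × 30 = 190 + (+1410) = 1600 ft.
ISA temperature at 1600 ft = 15 − 2 × (1600/1000) = 11.8°C.
ISA deviation = 6 − 11.8 = -5.8°C.
Density altitude = 1600 + 120 × (-5.8) = 904 ft.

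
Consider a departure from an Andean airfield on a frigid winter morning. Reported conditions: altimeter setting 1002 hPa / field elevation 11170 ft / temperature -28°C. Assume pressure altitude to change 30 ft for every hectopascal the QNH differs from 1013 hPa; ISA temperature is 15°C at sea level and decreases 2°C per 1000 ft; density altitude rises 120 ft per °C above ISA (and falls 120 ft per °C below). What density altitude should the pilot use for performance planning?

9100 ft

Pressure altitude = 11170 + (1013 − 1002) × 30 = 11170 + (+330) = 11500 ft.
ISA temperature at 11500 ft = 15 − 2 × (11500/1000) = -8°C.
ISA deviation = -28 − (-8) = -20°C.
Density altitude = 11500 + 120 × (-20) = 9100 ft.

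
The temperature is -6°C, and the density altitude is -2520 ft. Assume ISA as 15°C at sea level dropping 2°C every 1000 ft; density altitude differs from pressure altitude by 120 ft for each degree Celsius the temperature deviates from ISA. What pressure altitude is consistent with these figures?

DA = PA + 120 × (OAT − (15 − 2·PA/1000)) = PA + 120·OAT − 1800 + 0.24·PA = 1.24·PA + 120·OAT − 1800.
So 1.24·PA = -2520 − 120 × (-6) + 1800 = 0.
PA = 0 / 1.24 = 0 ft.

0 ft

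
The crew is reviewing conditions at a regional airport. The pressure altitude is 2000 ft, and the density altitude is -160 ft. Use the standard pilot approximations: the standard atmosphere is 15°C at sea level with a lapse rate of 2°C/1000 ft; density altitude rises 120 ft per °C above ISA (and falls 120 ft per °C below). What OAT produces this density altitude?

Density altitude − pressure altitude = -160 − 2000 = -2160 ft.
At 120 ft/°C that is an ISA deviation of -2160/120 = -18°C.
ISA temperature at 2000 ft = 15 − 2 × (2000/1000) = 11°C.
OAT = ISA + deviation = 11 + (-18) = -7°C.

-7°C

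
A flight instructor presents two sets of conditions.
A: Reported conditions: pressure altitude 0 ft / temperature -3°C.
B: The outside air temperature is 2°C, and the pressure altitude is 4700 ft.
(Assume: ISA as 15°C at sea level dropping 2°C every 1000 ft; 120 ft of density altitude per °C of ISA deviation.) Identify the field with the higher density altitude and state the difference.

B by 6428 ft

A: ISA temp = 15°C, deviation -18°C, DA = 0 + 120 × (-18) = -2160 ft.
B: ISA temp = 5.6°C, deviation -3.6°C, DA = 4700 + 120 × (-3.6) = 4268 ft.
B is higher by 4268 − (-2160) = 6428 ft.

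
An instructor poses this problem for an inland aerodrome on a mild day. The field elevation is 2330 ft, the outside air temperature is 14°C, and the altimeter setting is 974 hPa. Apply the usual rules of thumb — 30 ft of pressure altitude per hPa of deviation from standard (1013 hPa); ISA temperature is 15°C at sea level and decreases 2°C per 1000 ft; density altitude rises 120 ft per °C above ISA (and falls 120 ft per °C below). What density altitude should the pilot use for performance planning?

Pressure altitude = 2330 + (1013 − 974) × 30 = 2330 + (+1170) = 3500 ft.
ISA temperature at 3500 ft = 15 − 2 × (3500/1000) = 8°C.
ISA deviation = 14 − 8 = +6°C.
Density altitude = 3500 + 120 × (6) = 4220 ft.

4220 ft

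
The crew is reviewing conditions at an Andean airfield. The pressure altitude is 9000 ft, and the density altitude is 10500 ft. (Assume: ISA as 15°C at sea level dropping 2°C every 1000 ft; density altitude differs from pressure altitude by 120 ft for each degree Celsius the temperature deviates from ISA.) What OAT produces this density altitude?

Density altitude − pressure altitude = 10500 − 9000 = +1500 ft.
At 120 ft/°C that is an ISA deviation of 1500/120 = +12.5°C.
ISA temperature at 9000 ft = 15 − 2 × (9000/1000) = -3°C.
OAT = ISA + deviation = -3 + (+12.5) = 9.5°C.

9.5°C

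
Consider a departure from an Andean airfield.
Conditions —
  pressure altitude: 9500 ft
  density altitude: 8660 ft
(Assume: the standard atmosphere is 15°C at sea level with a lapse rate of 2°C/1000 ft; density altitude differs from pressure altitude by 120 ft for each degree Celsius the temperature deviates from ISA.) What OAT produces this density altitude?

Density altitude − pressure altitude = 8660 − 9500 = -840 ft.
At 120 ft/°C that is an ISA deviation of -840/120 = -7°C.
ISA temperature at 9500 ft = 15 − 2 × (9500/1000) = -4°C.
OAT = ISA + deviation = -4 + (-7) = -11°C.

-11°C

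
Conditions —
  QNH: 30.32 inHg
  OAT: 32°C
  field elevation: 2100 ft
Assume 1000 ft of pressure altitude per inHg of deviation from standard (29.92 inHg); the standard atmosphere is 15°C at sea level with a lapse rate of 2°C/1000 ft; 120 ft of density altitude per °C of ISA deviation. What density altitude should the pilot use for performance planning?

Pressure altitude = 2100 + (29.92 − 30.32) × 1000 = 2100 + (-400) = 1700 ft.
ISA temperature at 1700 ft = 15 − 2 × (1700/1000) = 11.6°C.
ISA deviation = 32 − 11.6 = +20.4°C.
Density altitude = 1700 + 120 × (20.4) = 4148 ft.

4148 ft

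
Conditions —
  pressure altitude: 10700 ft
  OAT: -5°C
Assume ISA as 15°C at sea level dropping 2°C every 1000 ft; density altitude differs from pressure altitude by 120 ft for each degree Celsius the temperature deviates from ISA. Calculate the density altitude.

10868 ft

ISA temperature at 10700 ft = 15 − 2 × (10700/1000) = -6.4°C.
ISA deviation = -5 − (-6.4) = +1.4°C.
Density altitude = 10700 + 120 × (1.4) = 10700 + (+168) = 10868 ft.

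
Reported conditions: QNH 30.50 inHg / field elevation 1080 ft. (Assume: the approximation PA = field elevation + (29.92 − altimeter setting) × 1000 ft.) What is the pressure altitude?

Pressure correction = (29.92 − 30.50) × 1000 = -580 ft.
Pressure altitude = 1080 + (-580) = 500 ft.

500 ft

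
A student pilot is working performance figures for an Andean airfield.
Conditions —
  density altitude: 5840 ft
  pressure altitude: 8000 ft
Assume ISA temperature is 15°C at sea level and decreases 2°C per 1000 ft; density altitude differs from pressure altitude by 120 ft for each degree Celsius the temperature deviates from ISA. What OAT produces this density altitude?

-19°C

Density altitude − pressure altitude = 5840 − 8000 = -2160 ft.
At 120 ft/°C that is an ISA deviation of -2160/120 = -18°C.
ISA temperature at 8000 ft = 15 − 2 × (8000/1000) = -1°C.
OAT = ISA + deviation = -1 + (-18) = -19°C.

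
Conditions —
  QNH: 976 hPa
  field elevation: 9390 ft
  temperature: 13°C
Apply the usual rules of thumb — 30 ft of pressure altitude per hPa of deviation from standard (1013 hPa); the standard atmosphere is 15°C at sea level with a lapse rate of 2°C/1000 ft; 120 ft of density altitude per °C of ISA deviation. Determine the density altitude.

12780 ft

Pressure altitude = 9390 + (1013 − 976) × 30 = 9390 + (+1110) = 10500 ft.
ISA temperature at 10500 ft = 15 − 2 × (10500/1000) = -6°C.
ISA deviation = 13 − (-6) = +19°C.
Density altitude = 10500 + 120 × (19) = 12780 ft.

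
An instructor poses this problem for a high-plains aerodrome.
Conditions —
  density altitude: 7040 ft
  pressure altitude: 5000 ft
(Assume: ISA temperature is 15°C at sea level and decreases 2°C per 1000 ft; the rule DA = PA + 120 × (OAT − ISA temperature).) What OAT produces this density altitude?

22°C

Density altitude − pressure altitude = 7040 − 5000 = +2040 ft.
At 120 ft/°C that is an ISA deviation of 2040/120 = +17°C.
ISA temperature at 5000 ft = 15 − 2 × (5000/1000) = 5°C.
OAT = ISA + deviation = 5 + (+17) = 22°C.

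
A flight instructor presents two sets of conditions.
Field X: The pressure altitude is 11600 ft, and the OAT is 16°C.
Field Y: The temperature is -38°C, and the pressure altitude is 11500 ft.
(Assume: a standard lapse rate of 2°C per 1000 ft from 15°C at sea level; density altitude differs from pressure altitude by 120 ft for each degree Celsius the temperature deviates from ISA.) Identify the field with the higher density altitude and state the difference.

Field X: ISA temp = -8.2°C, deviation +24.2°C, DA = 11600 + 120 × 24.2 = 14504 ft.
Field Y: ISA temp = -8°C, deviation -30°C, DA = 11500 + 120 × (-30) = 7900 ft.
Field X is higher by 14504 − 7900 = 6604 ft.

Field X by 6604 ft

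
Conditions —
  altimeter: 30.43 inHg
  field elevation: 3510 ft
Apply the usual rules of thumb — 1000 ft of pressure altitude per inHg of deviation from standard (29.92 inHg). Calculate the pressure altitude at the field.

Pressure correction = (29.92 − 30.43) × 1000 = -510 ft.
Pressure altitude = 3510 + (-510) = 3000 ft.

3000 ft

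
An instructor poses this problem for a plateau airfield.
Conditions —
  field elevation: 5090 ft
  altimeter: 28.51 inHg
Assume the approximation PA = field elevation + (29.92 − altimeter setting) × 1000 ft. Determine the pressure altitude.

Pressure correction = (29.92 − 28.51) × 1000 = +1410 ft.
Pressure altitude = 5090 + (+1410) = 6500 ft.

6500 ft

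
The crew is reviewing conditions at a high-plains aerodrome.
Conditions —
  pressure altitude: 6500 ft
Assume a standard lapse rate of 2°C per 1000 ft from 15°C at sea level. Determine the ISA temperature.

2°C

ISA temperature = 15 − 2 × (6500/1000) = 15 − 13 = 2°C.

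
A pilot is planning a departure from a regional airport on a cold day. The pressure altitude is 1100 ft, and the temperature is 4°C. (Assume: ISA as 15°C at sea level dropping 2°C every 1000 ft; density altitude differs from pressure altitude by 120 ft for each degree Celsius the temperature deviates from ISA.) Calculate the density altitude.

44 ft

ISA temperature at 1100 ft = 15 − 2 × (1100/1000) = 12.8°C.
ISA deviation = 4 − 12.8 = -8.8°C.
Density altitude = 1100 + 120 × (-8.8) = 1100 + (-1056) = 44 ft.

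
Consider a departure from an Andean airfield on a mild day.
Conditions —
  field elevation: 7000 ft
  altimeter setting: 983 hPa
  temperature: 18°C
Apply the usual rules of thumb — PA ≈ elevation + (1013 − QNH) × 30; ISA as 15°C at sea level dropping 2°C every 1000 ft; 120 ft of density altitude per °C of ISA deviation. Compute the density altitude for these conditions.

Pressure altitude = 7000 + (1013 − 983) × 30 = 7000 + (+900) = 7900 ft.
ISA temperature at 7900 ft = 15 − 2 × (7900/1000) = -0.8°C.
ISA deviation = 18 − (-0.8) = +18.8°C.
Density altitude = 7900 + 120 × (18.8) = 10156 ft.

10156 ft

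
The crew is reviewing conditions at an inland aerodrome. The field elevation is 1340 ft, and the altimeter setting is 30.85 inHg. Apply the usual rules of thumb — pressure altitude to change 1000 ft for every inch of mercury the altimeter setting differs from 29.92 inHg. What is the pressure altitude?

Pressure correction = (29.92 − 30.85) × 1000 = -930 ft.
Pressure altitude = 1340 + (-930) = 410 ft.

410 ft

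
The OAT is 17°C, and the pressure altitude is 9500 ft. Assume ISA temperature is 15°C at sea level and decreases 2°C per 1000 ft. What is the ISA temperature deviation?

ISA temperature at 9500 ft = 15 − 2 × (9500/1000) = -4°C.
Deviation = OAT − ISA = 17 − (-4) = +21°C.

ISA+21°C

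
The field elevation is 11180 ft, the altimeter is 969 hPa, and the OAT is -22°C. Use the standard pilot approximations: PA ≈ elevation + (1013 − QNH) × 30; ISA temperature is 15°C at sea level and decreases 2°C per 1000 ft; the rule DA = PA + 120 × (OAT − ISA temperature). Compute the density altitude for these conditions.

Pressure altitude = 11180 + (1013 − 969) × 30 = 11180 + (+1320) = 12500 ft.
ISA temperature at 12500 ft = 15 − 2 × (12500/1000) = -10°C.
ISA deviation = -22 − (-10) = -12°C.
Density altitude = 12500 + 120 × (-12) = 11060 ft.

11060 ft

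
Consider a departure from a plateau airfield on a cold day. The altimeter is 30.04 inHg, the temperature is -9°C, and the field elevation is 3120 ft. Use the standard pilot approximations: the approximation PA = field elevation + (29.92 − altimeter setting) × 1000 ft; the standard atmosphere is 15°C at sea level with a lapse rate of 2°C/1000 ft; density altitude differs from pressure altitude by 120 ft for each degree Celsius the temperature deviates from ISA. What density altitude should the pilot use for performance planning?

Pressure altitude = 3120 + (29.92 − 30.04) × 1000 = 3120 + (-120) = 3000 ft.
ISA temperature at 3000 ft = 15 − 2 × (3000/1000) = 9°C.
ISA deviation = -9 − 9 = -18°C.
Density altitude = 3000 + 120 × (-18) = 840 ft.

840 ft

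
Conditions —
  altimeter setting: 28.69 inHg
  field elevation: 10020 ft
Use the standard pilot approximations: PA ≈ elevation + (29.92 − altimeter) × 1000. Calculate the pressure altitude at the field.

Pressure correction = (29.92 − 28.69) × 1000 = +1230 ft.
Pressure altitude = 10020 + (+1230) = 11250 ft.

11250 ft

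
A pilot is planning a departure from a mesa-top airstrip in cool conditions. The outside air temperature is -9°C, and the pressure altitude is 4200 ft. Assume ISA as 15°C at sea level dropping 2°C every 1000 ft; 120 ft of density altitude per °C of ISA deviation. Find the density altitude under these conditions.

ISA temperature at 4200 ft = 15 − 2 × (4200/1000) = 6.6°C.
ISA deviation = -9 − 6.6 = -15.6°C.
Density altitude = 4200 + 120 × (-15.6) = 4200 + (-1872) = 2328 ft.

2328 ft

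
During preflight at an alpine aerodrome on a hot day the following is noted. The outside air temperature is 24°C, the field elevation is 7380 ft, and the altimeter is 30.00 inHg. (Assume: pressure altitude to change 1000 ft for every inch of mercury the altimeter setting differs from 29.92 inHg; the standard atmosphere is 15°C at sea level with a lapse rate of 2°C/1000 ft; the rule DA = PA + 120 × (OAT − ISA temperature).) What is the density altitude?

10132 ft

Pressure altitude = 7380 + (29.92 − 30.00) × 1000 = 7380 + (-80) = 7300 ft.
ISA temperature at 7300 ft = 15 − 2 × (7300/1000) = 0.4°C.
ISA deviation = 24 − 0.4 = +23.6°C.
Density altitude = 7300 + 120 × (23.6) = 10132 ft.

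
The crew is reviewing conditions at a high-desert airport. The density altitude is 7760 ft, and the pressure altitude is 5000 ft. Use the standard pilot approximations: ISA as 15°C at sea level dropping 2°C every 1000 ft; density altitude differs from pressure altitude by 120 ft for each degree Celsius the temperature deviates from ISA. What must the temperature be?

Density altitude − pressure altitude = 7760 − 5000 = +2760 ft.
At 120 ft/°C that is an ISA deviation of 2760/120 = +23°C.
ISA temperature at 5000 ft = 15 − 2 × (5000/1000) = 5°C.
OAT = ISA + deviation = 5 + (+23) = 28°C.

28°C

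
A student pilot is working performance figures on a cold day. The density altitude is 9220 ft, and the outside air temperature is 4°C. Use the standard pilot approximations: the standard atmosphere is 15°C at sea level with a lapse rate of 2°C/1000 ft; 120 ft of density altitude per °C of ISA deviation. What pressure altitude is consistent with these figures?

8500 ft

DA = PA + 120 × (OAT − (15 − 2·PA/1000)) = PA + 120·OAT − 1800 + 0.24·PA = 1.24·PA + 120·OAT − 1800.
So 1.24·PA = 9220 − 120 × 4 + 1800 = 10540.
PA = 10540 / 1.24 = 8500 ft.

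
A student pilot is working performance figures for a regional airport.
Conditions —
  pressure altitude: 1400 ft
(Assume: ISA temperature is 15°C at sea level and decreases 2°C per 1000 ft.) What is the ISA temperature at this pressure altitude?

12.2°C

ISA temperature = 15 − 2 × (1400/1000) = 15 − 2.8 = 12.2°C.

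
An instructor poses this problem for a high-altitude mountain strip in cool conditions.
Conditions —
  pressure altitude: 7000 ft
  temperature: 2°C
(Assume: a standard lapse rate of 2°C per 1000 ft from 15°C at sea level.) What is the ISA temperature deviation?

ISA+1°C

ISA temperature at 7000 ft = 15 − 2 × (7000/1000) = 1°C.
Deviation = OAT − ISA = 2 − 1 = +1°C.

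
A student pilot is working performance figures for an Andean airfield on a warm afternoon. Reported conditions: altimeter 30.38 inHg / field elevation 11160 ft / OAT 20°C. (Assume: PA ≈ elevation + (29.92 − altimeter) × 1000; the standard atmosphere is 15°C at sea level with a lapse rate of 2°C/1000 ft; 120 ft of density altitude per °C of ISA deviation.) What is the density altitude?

Pressure altitude = 11160 + (29.92 − 30.38) × 1000 = 11160 + (-460) = 10700 ft.
ISA temperature at 10700 ft = 15 − 2 × (10700/1000) = -6.4°C.
ISA deviation = 20 − (-6.4) = +26.4°C.
Density altitude = 10700 + 120 × (26.4) = 13868 ft.

13868 ft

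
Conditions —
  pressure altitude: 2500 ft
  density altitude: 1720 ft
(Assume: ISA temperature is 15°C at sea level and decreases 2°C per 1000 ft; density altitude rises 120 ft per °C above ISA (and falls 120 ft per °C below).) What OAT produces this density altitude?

Density altitude − pressure altitude = 1720 − 2500 = -780 ft.
At 120 ft/°C that is an ISA deviation of -780/120 = -6.5°C.
ISA temperature at 2500 ft = 15 − 2 × (2500/1000) = 10°C.
OAT = ISA + deviation = 10 + (-6.5) = 3.5°C.

3.5°C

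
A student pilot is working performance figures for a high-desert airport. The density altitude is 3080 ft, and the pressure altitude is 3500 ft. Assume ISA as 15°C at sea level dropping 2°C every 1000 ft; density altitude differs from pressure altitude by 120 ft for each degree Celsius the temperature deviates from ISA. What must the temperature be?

Density altitude − pressure altitude = 3080 − 3500 = -420 ft.
At 120 ft/°C that is an ISA deviation of -420/120 = -3.5°C.
ISA temperature at 3500 ft = 15 − 2 × (3500/1000) = 8°C.
OAT = ISA + deviation = 8 + (-3.5) = 4.5°C.

4.5°C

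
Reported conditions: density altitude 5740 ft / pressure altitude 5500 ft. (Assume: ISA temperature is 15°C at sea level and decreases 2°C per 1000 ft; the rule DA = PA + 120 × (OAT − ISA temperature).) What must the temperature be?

6°C

Density altitude − pressure altitude = 5740 − 5500 = +240 ft.
At 120 ft/°C that is an ISA deviation of 240/120 = +2°C.
ISA temperature at 5500 ft = 15 − 2 × (5500/1000) = 4°C.
OAT = ISA + deviation = 4 + (+2) = 6°C.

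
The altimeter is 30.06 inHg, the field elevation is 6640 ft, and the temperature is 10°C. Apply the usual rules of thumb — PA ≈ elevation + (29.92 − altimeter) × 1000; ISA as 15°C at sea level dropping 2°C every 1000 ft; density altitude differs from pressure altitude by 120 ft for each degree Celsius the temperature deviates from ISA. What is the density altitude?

Pressure altitude = 6640 + (29.92 − 30.06) × 1000 = 6640 + (-140) = 6500 ft.
ISA temperature at 6500 ft = 15 − 2 × (6500/1000) = 2°C.
ISA deviation = 10 − 2 = +8°C.
Density altitude = 6500 + 120 × (8) = 7460 ft.

7460 ft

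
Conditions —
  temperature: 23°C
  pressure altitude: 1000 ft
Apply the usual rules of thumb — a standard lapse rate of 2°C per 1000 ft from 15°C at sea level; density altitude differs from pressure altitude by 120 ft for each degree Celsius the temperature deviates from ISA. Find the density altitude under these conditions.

ISA temperature at 1000 ft = 15 − 2 × (1000/1000) = 13°C.
ISA deviation = 23 − 13 = +10°C.
Density altitude = 1000 + 120 × (10) = 1000 + (+1200) = 2200 ft.

2200 ft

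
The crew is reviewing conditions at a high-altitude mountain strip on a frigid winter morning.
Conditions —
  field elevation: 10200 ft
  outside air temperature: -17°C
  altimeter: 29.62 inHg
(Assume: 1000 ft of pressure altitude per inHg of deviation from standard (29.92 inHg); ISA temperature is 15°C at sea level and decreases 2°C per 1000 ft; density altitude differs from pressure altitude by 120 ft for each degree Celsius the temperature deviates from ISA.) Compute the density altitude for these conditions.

Pressure altitude = 10200 + (29.92 − 29.62) × 1000 = 10200 + (+300) = 10500 ft.
ISA temperature at 10500 ft = 15 − 2 × (10500/1000) = -6°C.
ISA deviation = -17 − (-6) = -11°C.
Density altitude = 10500 + 120 × (-11) = 9180 ft.

9180 ft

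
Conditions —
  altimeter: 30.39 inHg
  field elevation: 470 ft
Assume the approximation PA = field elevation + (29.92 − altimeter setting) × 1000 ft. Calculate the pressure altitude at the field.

0 ft

Pressure correction = (29.92 − 30.39) × 1000 = -470 ft.
Pressure altitude = 470 + (-470) = 0 ft.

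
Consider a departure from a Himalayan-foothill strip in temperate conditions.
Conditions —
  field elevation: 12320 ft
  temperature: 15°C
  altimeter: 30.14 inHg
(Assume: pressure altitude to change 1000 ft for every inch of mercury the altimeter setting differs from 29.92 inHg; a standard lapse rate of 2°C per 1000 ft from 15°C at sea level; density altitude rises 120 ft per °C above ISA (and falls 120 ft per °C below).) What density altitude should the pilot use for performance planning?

Pressure altitude = 12320 + (29.92 − 30.14) × 1000 = 12320 + (-220) = 12100 ft.
ISA temperature at 12100 ft = 15 − 2 × (12100/1000) = -9.2°C.
ISA deviation = 15 − (-9.2) = +24.2°C.
Density altitude = 12100 + 120 × (24.2) = 15004 ft.

15004 ft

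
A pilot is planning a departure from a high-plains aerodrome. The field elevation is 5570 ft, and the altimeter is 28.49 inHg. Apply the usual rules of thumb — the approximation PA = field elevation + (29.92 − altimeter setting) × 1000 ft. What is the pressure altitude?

Pressure correction = (29.92 − 28.49) × 1000 = +1430 ft.
Pressure altitude = 5570 + (+1430) = 7000 ft.

7000 ft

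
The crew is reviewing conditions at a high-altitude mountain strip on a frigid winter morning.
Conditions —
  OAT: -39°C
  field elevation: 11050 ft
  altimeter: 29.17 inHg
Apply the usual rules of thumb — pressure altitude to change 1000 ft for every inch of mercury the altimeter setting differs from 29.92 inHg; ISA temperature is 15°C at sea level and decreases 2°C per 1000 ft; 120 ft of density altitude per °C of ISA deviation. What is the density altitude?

Pressure altitude = 11050 + (29.92 − 29.17) × 1000 = 11050 + (+750) = 11800 ft.
ISA temperature at 11800 ft = 15 − 2 × (11800/1000) = -8.6°C.
ISA deviation = -39 − (-8.6) = -30.4°C.
Density altitude = 11800 + 120 × (-30.4) = 8152 ft.

8152 ft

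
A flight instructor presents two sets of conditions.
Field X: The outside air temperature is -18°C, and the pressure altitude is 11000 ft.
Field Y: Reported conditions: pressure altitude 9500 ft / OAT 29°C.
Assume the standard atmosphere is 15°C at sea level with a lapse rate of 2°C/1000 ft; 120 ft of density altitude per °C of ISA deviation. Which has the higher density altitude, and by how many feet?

Field X: ISA temp = -7°C, deviation -11°C, DA = 11000 + 120 × (-11) = 9680 ft.
Field Y: ISA temp = -4°C, deviation +33°C, DA = 9500 + 120 × 33 = 13460 ft.
Field Y is higher by 13460 − 9680 = 3780 ft.

Field Y by 3780 ft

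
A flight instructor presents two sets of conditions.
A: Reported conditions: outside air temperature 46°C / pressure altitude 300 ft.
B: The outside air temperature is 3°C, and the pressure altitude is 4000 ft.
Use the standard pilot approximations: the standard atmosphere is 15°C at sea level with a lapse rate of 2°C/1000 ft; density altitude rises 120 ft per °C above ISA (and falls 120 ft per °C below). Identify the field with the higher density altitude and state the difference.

A by 572 ft

A: ISA temp = 14.4°C, deviation +31.6°C, DA = 300 + 120 × 31.6 = 4092 ft.
B: ISA temp = 7°C, deviation -4°C, DA = 4000 + 120 × (-4) = 3520 ft.
A is higher by 4092 − 3520 = 572 ft.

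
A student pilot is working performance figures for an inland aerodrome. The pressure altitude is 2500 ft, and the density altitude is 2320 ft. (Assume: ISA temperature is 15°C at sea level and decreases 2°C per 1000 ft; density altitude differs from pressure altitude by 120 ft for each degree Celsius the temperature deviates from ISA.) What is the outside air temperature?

Density altitude − pressure altitude = 2320 − 2500 = -180 ft.
At 120 ft/°C that is an ISA deviation of -180/120 = -1.5°C.
ISA temperature at 2500 ft = 15 − 2 × (2500/1000) = 10°C.
OAT = ISA + deviation = 10 + (-1.5) = 8.5°C.

8.5°C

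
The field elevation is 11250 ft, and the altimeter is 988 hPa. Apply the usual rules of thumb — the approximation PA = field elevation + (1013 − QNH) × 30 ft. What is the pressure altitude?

Pressure correction = (1013 − 988) × 30 = +750 ft.
Pressure altitude = 11250 + (+750) = 12000 ft.

12000 ft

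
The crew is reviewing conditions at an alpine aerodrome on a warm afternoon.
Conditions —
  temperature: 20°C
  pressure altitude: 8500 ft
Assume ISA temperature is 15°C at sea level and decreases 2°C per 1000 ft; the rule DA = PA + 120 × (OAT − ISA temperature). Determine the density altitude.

11140 ft

ISA temperature at 8500 ft = 15 − 2 × (8500/1000) = -2°C.
ISA deviation = 20 − (-2) = +22°C.
Density altitude = 8500 + 120 × (22) = 8500 + (+2640) = 11140 ft.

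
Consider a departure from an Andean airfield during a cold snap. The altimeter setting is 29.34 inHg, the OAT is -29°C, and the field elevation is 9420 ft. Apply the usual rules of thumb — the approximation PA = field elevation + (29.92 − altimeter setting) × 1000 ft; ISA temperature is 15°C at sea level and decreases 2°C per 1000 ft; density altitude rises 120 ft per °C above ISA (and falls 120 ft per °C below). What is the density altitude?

7120 ft

Pressure altitude = 9420 + (29.92 − 29.34) × 1000 = 9420 + (+580) = 10000 ft.
ISA temperature at 10000 ft = 15 − 2 × (10000/1000) = -5°C.
ISA deviation = -29 − (-5) = -24°C.
Density altitude = 10000 + 120 × (-24) = 7120 ft.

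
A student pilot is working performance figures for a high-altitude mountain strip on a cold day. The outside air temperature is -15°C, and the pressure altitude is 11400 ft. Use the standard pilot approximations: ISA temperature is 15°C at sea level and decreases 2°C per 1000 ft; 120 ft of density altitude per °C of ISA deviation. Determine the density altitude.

10536 ft

ISA temperature at 11400 ft = 15 − 2 × (11400/1000) = -7.8°C.
ISA deviation = -15 − (-7.8) = -7.2°C.
Density altitude = 11400 + 120 × (-7.2) = 11400 + (-864) = 10536 ft.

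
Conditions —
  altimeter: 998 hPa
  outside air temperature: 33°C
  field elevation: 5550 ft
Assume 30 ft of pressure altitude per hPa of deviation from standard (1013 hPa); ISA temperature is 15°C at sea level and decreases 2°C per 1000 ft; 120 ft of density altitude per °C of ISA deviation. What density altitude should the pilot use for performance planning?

9600 ft

Pressure altitude = 5550 + (1013 − 998) × 30 = 5550 + (+450) = 6000 ft.
ISA temperature at 6000 ft = 15 − 2 × (6000/1000) = 3°C.
ISA deviation = 33 − 3 = +30°C.
Density altitude = 6000 + 120 × (30) = 9600 ft.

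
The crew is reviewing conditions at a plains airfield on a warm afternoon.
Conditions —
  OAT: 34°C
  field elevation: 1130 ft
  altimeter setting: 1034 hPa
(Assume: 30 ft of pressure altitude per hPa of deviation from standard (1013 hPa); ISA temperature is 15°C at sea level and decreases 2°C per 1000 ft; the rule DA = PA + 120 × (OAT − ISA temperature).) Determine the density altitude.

Pressure altitude = 1130 + (1013 − 1034) × 30 = 1130 + (-630) = 500 ft.
ISA temperature at 500 ft = 15 − 2 × (500/1000) = 14°C.
ISA deviation = 34 − 14 = +20°C.
Density altitude = 500 + 120 × (20) = 2900 ft.

2900 ft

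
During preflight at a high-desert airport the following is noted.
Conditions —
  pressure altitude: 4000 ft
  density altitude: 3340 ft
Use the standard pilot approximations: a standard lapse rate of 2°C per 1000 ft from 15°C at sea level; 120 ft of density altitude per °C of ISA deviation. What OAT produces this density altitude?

1.5°C

Density altitude − pressure altitude = 3340 − 4000 = -660 ft.
At 120 ft/°C that is an ISA deviation of -660/120 = -5.5°C.
ISA temperature at 4000 ft = 15 − 2 × (4000/1000) = 7°C.
OAT = ISA + deviation = 7 + (-5.5) = 1.5°C.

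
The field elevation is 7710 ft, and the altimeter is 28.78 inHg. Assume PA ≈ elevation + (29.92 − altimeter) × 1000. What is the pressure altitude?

8850 ft

Pressure correction = (29.92 − 28.78) × 1000 = +1140 ft.
Pressure altitude = 7710 + (+1140) = 8850 ft.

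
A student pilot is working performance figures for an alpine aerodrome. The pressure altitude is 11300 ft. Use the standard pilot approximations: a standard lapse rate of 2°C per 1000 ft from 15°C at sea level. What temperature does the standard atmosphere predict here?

ISA temperature = 15 − 2 × (11300/1000) = 15 − 22.6 = -7.6°C.

-7.6°C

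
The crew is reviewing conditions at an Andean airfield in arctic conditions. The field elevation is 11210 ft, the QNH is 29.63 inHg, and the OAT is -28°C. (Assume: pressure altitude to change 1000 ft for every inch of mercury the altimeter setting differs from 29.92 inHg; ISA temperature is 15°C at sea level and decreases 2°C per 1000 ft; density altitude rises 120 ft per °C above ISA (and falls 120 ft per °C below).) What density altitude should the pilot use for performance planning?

Pressure altitude = 11210 + (29.92 − 29.63) × 1000 = 11210 + (+290) = 11500 ft.
ISA temperature at 11500 ft = 15 − 2 × (11500/1000) = -8°C.
ISA deviation = -28 − (-8) = -20°C.
Density altitude = 11500 + 120 × (-20) = 9100 ft.

9100 ft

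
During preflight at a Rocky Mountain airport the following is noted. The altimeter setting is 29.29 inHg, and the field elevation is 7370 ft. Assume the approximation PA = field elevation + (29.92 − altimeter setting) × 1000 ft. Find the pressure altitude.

Pressure correction = (29.92 − 29.29) × 1000 = +630 ft.
Pressure altitude = 7370 + (+630) = 8000 ft.

8000 ft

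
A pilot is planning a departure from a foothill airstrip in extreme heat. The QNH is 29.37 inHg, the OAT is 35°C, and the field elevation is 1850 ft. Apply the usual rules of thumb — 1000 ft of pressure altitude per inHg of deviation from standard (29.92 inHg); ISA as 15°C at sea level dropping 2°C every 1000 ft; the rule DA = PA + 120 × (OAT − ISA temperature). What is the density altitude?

5376 ft

Pressure altitude = 1850 + (29.92 − 29.37) × 1000 = 1850 + (+550) = 2400 ft.
ISA temperature at 2400 ft = 15 − 2 × (2400/1000) = 10.2°C.
ISA deviation = 35 − 10.2 = +24.8°C.
Density altitude = 2400 + 120 × (24.8) = 5376 ft.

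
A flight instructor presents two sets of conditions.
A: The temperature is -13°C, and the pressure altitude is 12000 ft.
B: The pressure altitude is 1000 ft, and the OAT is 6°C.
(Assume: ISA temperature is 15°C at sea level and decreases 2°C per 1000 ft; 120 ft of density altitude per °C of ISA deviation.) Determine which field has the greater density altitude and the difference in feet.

A by 11360 ft

A: ISA temp = -9°C, deviation -4°C, DA = 12000 + 120 × (-4) = 11520 ft.
B: ISA temp = 13°C, deviation -7°C, DA = 1000 + 120 × (-7) = 160 ft.
A is higher by 11520 − 160 = 11360 ft.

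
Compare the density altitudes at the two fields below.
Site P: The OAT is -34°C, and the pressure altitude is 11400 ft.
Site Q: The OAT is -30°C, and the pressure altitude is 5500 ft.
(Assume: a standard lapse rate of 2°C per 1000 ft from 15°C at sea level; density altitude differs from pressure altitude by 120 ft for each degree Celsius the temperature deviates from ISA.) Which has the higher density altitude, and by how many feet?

Site P: ISA temp = -7.8°C, deviation -26.2°C, DA = 11400 + 120 × (-26.2) = 8256 ft.
Site Q: ISA temp = 4°C, deviation -34°C, DA = 5500 + 120 × (-34) = 1420 ft.
Site P is higher by 8256 − 1420 = 6836 ft.

Site P by 6836 ft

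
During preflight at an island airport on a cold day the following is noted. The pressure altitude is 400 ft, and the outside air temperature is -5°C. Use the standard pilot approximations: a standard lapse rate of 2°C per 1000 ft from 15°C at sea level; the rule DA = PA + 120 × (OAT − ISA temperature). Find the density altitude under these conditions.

-1904 ft

ISA temperature at 400 ft = 15 − 2 × (400/1000) = 14.2°C.
ISA deviation = -5 − 14.2 = -19.2°C.
Density altitude = 400 + 120 × (-19.2) = 400 + (-2304) = -1904 ft.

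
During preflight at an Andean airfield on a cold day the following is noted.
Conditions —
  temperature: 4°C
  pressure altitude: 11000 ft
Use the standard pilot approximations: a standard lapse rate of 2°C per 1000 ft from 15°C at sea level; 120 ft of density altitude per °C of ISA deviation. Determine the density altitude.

ISA temperature at 11000 ft = 15 − 2 × (11000/1000) = -7°C.
ISA deviation = 4 − (-7) = +11°C.
Density altitude = 11000 + 120 × (11) = 11000 + (+1320) = 12320 ft.

12320 ft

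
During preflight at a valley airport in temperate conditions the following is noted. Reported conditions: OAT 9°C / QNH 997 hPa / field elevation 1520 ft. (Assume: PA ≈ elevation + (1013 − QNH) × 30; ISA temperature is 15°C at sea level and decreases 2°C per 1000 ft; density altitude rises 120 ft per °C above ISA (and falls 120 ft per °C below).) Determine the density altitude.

1760 ft

Pressure altitude = 1520 + (1013 − 997) × 30 = 1520 + (+480) = 2000 ft.
ISA temperature at 2000 ft = 15 − 2 × (2000/1000) = 11°C.
ISA deviation = 9 − 11 = -2°C.
Density altitude = 2000 + 120 × (-2) = 1760 ft.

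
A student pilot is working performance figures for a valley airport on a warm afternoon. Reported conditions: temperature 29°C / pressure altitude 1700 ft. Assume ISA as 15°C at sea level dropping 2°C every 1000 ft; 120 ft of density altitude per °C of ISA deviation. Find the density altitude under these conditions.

3788 ft

ISA temperature at 1700 ft = 15 − 2 × (1700/1000) = 11.6°C.
ISA deviation = 29 − 11.6 = +17.4°C.
Density altitude = 1700 + 120 × (17.4) = 1700 + (+2088) = 3788 ft.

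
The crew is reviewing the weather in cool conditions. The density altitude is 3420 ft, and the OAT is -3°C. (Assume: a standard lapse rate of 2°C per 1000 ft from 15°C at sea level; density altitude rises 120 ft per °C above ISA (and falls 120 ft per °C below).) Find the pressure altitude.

DA = PA + 120 × (OAT − (15 − 2·PA/1000)) = PA + 120·OAT − 1800 + 0.24·PA = 1.24·PA + 120·OAT − 1800.
So 1.24·PA = 3420 − 120 × (-3) + 1800 = 5580.
PA = 5580 / 1.24 = 4500 ft.

4500 ft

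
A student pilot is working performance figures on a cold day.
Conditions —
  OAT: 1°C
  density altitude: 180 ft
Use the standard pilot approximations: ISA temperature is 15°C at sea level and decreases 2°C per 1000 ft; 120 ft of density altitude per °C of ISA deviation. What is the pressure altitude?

1500 ft

DA = PA + 120 × (OAT − (15 − 2·PA/1000)) = PA + 120·OAT − 1800 + 0.24·PA = 1.24·PA + 120·OAT − 1800.
So 1.24·PA = 180 − 120 × 1 + 1800 = 1860.
PA = 1860 / 1.24 = 1500 ft.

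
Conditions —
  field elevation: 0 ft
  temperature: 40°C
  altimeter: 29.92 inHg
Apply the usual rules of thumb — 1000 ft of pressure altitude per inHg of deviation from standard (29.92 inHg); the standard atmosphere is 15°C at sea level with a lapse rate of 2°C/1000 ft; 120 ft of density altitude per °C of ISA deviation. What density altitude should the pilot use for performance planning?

Pressure altitude = 0 + (29.92 − 29.92) × 1000 = 0 + (0) = 0 ft.
ISA temperature at 0 ft = 15 − 2 × (0/1000) = 15°C.
ISA deviation = 40 − 15 = +25°C.
Density altitude = 0 + 120 × (25) = 3000 ft.

3000 ft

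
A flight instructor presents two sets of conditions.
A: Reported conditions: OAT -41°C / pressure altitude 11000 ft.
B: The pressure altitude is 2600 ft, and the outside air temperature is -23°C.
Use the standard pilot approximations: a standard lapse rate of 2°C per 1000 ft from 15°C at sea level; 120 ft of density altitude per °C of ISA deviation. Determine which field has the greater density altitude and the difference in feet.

A by 8256 ft

A: ISA temp = -7°C, deviation -34°C, DA = 11000 + 120 × (-34) = 6920 ft.
B: ISA temp = 9.8°C, deviation -32.8°C, DA = 2600 + 120 × (-32.8) = -1336 ft.
A is higher by 6920 − (-1336) = 8256 ft.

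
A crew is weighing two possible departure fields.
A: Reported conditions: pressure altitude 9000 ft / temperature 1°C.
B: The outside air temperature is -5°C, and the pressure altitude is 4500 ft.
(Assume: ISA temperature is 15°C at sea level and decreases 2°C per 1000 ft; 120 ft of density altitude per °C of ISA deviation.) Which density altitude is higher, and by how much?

A: ISA temp = -3°C, deviation +4°C, DA = 9000 + 120 × 4 = 9480 ft.
B: ISA temp = 6°C, deviation -11°C, DA = 4500 + 120 × (-11) = 3180 ft.
A is higher by 9480 − 3180 = 6300 ft.

A by 6300 ft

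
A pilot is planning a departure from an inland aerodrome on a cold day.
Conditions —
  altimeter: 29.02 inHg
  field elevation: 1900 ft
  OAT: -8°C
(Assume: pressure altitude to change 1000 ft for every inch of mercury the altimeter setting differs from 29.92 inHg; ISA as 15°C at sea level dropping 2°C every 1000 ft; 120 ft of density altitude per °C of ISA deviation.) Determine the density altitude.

712 ft

Pressure altitude = 1900 + (29.92 − 29.02) × 1000 = 1900 + (+900) = 2800 ft.
ISA temperature at 2800 ft = 15 − 2 × (2800/1000) = 9.4°C.
ISA deviation = -8 − 9.4 = -17.4°C.
Density altitude = 2800 + 120 × (-17.4) = 712 ft.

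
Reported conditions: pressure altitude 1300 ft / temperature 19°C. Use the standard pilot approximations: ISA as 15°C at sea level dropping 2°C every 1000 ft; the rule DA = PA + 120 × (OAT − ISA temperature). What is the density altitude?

2092 ft

ISA temperature at 1300 ft = 15 − 2 × (1300/1000) = 12.4°C.
ISA deviation = 19 − 12.4 = +6.6°C.
Density altitude = 1300 + 120 × (6.6) = 1300 + (+792) = 2092 ft.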